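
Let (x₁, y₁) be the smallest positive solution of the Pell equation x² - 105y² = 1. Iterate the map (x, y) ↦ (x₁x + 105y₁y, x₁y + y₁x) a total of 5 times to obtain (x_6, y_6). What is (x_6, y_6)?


Step 1: Find the fundamental solution (x₁, y₁) of x² - 105y² = 1.
  Expand √105 as a continued fraction. a₀ = ⌊√105⌋ = 10; iterate m_{k+1} = d_k·a_k − m_k, d_{k+1} = (105 − m_{k+1}²)/d_k, a_{k+1} = ⌊(a₀ + m_{k+1})/d_{k+1}⌋ (starting m₀ = 0, d₀ = 1), with convergents p_k = a_k·p_{k-1} + p_{k-2}, q_k = a_k·q_{k-1} + q_{k-2} (p₋₁ = 1, q₋₁ = 0):
  k = 0: a₀ = 10; p₀/q₀ = 10/1; p₀² − 105·q₀² = 100 − 105 = -5.
  k = 1: m = 10, d = 5, a = ⌊(10 + 10)/5⌋ = 4; p/q = (4·10 + 1)/(4·1 + 0) = 41/4; p² − 105·q² = 1681 − 1680 = 1.
  The first convergent with p² − 105·q² = 1 gives the fundamental solution (x₁, y₁) = (41, 4).
Step 2: Apply the recurrence (x_{n+1}, y_{n+1}) = (x₁x_n + 105y₁y_n, x₁y_n + y₁x_n) repeatedly.
  From (x_1, y_1) = (41, 4): x_2 = 41·41 + 105·4·4 = 3361; y_2 = 41·4 + 4·41 = 328.
  From (x_2, y_2) = (3361, 328): x_3 = 41·3361 + 105·4·328 = 275561; y_3 = 41·328 + 4·3361 = 26892.
  From (x_3, y_3) = (275561, 26892): x_4 = 41·275561 + 105·4·26892 = 22592641; y_4 = 41·26892 + 4·275561 = 2204816.
  From (x_4, y_4) = (22592641, 2204816): x_5 = 41·22592641 + 105·4·2204816 = 1852321001; y_5 = 41·2204816 + 4·22592641 = 180768020.
  From (x_5, y_5) = (1852321001, 180768020): x_6 = 41·1852321001 + 105·4·180768020 = 151867729441; y_6 = 41·180768020 + 4·1852321001 = 14820772824.
Step 3: Verify x_6² - 105·y_6² = 23063807245564778172481 - 23063807245564778172480 = 1 (should be 1). ✓

(x_1, y_1) = (41, 4); (x_6, y_6) = (151867729441, 14820772824).


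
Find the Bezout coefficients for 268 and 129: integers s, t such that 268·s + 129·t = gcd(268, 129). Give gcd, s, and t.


Euclidean algorithm on (268, 129) — divide until remainder is 0:
  268 = 2 · 129 + 10
  129 = 12 · 10 + 9
  10 = 1 · 9 + 1
  9 = 9 · 1 + 0
gcd(268, 129) = 1.
Track Bezout coefficients alongside the remainders: start with r₀ = 268 = a·1 + b·0 (s = 1, t = 0) and r₁ = 129 = a·0 + b·1 (s = 0, t = 1); each new remainder r_{k+1} = r_{k-1} − q_k·r_k inherits s_{k+1} = s_{k-1} − q_k·s_k, t_{k+1} = t_{k-1} − q_k·t_k, so r_k = a·s_k + b·t_k at every step:
  q = 2: r = 10, s = 1 − 2·0 = 1, t = 0 − 2·1 = -2  (check: 268·1 + 129·(-2) = 10)
  q = 12: r = 9, s = 0 − 12·1 = -12, t = 1 − 12·(-2) = 25  (check: 268·(-12) + 129·25 = 9)
  q = 1: r = 1, s = 1 − 1·(-12) = 13, t = -2 − 1·25 = -27  (check: 268·13 + 129·(-27) = 1)
The row with r = 1 (the gcd) gives the Bezout coefficients s = 13, t = -27.
Result: 268 · (13) + 129 · (-27) = 1.

gcd(268, 129) = 1; s = 13, t = -27 (check: 268·13 + 129·(-27) = 1).


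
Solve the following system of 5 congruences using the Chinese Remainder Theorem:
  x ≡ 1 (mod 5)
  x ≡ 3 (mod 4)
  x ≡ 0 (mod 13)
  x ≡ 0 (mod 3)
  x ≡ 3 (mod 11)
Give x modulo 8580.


Product of moduli M = 5 · 4 · 13 · 3 · 11 = 8580.
Merge one congruence at a time:
  Start: x ≡ 1 (mod 5).
  Combine with x ≡ 3 (mod 4); new modulus lcm = 20.
    Write x = 1 + 5·t and substitute into x ≡ 3 (mod 4): 5·t ≡ 3 − 1 = 2 (mod 4).
    Reduce coefficients mod 4: 1·t ≡ 2 (mod 4).
    So t ≡ 2 (mod 4).
    Then x = 1 + 5·2 = 11, valid modulo lcm(5, 4) = 20: x ≡ 11 (mod 20).
  Combine with x ≡ 0 (mod 13); new modulus lcm = 260.
    Write x = 11 + 20·t and substitute into x ≡ 0 (mod 13): 20·t ≡ 0 − 11 = -11 (mod 13).
    Reduce coefficients mod 13: 7·t ≡ 2 (mod 13).
    The inverse of 7 mod 13 is 2 (since 7·2 = 14 = 1·13 + 1), so t ≡ 2·2 = 4 ≡ 4 (mod 13).
    Then x = 11 + 20·4 = 91, valid modulo lcm(20, 13) = 260: x ≡ 91 (mod 260).
  Combine with x ≡ 0 (mod 3); new modulus lcm = 780.
    Write x = 91 + 260·t and substitute into x ≡ 0 (mod 3): 260·t ≡ 0 − 91 = -91 (mod 3).
    Reduce coefficients mod 3: 2·t ≡ 2 (mod 3).
    The inverse of 2 mod 3 is 2 (since 2·2 = 4 = 1·3 + 1), so t ≡ 2·2 = 4 ≡ 1 (mod 3).
    Then x = 91 + 260·1 = 351, valid modulo lcm(260, 3) = 780: x ≡ 351 (mod 780).
  Combine with x ≡ 3 (mod 11); new modulus lcm = 8580.
    Write x = 351 + 780·t and substitute into x ≡ 3 (mod 11): 780·t ≡ 3 − 351 = -348 (mod 11).
    Reduce coefficients mod 11: 10·t ≡ 4 (mod 11).
    The inverse of 10 mod 11 is 10 (since 10·10 = 100 = 9·11 + 1), so t ≡ 10·4 = 40 ≡ 7 (mod 11).
    Then x = 351 + 780·7 = 5811, valid modulo lcm(780, 11) = 8580: x ≡ 5811 (mod 8580).
Verify against each original: 5811 mod 5 = 1, 5811 mod 4 = 3, 5811 mod 13 = 0, 5811 mod 3 = 0, 5811 mod 11 = 3.

x ≡ 5811 (mod 8580).


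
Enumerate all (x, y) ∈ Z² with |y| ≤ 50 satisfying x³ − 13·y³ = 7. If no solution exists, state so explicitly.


The equation is x³ - 13y³ = 7. For fixed y, x³ = 13·y³ + 7, so a solution requires the RHS to be a perfect cube.
Strategy: iterate y from -50 to 50, compute RHS = 13·y³ + 7, and check whether it is a (positive or negative) perfect cube.
Check small values of y:
  y = 0: RHS = 7 is not a perfect cube.
  y = 1: RHS = 20 is not a perfect cube.
  y = -1: RHS = -6 is not a perfect cube.
  y = 2: RHS = 111 is not a perfect cube.
  y = -2: RHS = -97 is not a perfect cube.
  y = 3: RHS = 358 is not a perfect cube.
  y = -3: RHS = -344 is not a perfect cube.
Continuing the search up to |y| = 50 finds no solutions either.
No (x, y) in the scanned range satisfies the equation.

No integer solutions with |y| ≤ 50.


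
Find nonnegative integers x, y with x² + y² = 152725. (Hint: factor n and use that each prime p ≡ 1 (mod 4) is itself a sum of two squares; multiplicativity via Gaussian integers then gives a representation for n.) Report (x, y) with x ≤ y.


Step 1: Factor n = 152725 = 5^2 · 41 · 149.
Step 2: Check the mod-4 condition on each prime factor: 5 ≡ 1 (mod 4), exponent 2; 41 ≡ 1 (mod 4), exponent 1; 149 ≡ 1 (mod 4), exponent 1.
All primes ≡ 3 (mod 4) appear to even exponent (or don't appear), so by the two-squares theorem n IS expressible as a sum of two squares.
Step 3: Build a representation. Group n = k² · m with k = 5 and m = 41 · 149 = 6109 (a product of primes ≡ 1 (mod 4)); a representation of m scales to one of n via (k·x)² + (k·y)² = k²(x² + y²). Each prime p ≡ 1 (mod 4) is itself a sum of two squares; find a² by testing p − a² for a perfect square:
  41: 41 − 1² = 40, 41 − 2² = 37, 41 − 3² = 32, 41 − 4² = 25 = 5² ⇒ 41 = 4² + 5².
  149: 149 − 1² = 148, 149 − 2² = 145, 149 − 3² = 140, 149 − 4² = 133, 149 − 5² = 124, 149 − 6² = 113, 149 − 7² = 100 = 10² ⇒ 149 = 7² + 10².
  Combine using the Brahmagupta–Fibonacci identity (a² + b²)(c² + d²) = (ac − bd)² + (ad + bc)² = (ac + bd)² + (ad − bc)²:
  41 · 149 = 6109: from (4² + 5²)(7² + 10²), take (4·7 − 5·10, 4·10 + 5·7) = (28 − 50, 40 + 35) = (-22, 75); dropping signs (only squares matter) gives (22, 75); check 22² + 75² = 484 + 5625 = 6109 ✓.
  Scale by k = 5: (5·22, 5·75) = (110, 375).
Step 4: Order so x ≤ y and verify: 110² + 375² = 12100 + 140625 = 152725 = n. ✓

n = 152725 = 110² + 375² (one valid representation with x ≤ y).


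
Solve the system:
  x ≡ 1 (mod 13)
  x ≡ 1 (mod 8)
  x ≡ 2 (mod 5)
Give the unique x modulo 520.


Moduli 13, 8, 5 are pairwise coprime; by CRT there is a unique solution modulo M = 13 · 8 · 5 = 520.
Solve pairwise, accumulating the modulus:
  Start with x ≡ 1 (mod 13).
  Combine with x ≡ 1 (mod 8): since gcd(13, 8) = 1, we get a unique residue mod 104.
    Write x = 1 + 13·t and substitute into x ≡ 1 (mod 8): 13·t ≡ 1 − 1 = 0 (mod 8).
    Reduce coefficients mod 8: 5·t ≡ 0 (mod 8).
    The inverse of 5 mod 8 is 5 (since 5·5 = 25 = 3·8 + 1), so t ≡ 5·0 = 0 ≡ 0 (mod 8).
    Then x = 1 + 13·0 = 1, valid modulo lcm(13, 8) = 104: x ≡ 1 (mod 104).
  Combine with x ≡ 2 (mod 5): since gcd(104, 5) = 1, we get a unique residue mod 520.
    Write x = 1 + 104·t and substitute into x ≡ 2 (mod 5): 104·t ≡ 2 − 1 = 1 (mod 5).
    Reduce coefficients mod 5: 4·t ≡ 1 (mod 5).
    The inverse of 4 mod 5 is 4 (since 4·4 = 16 = 3·5 + 1), so t ≡ 4·1 = 4 ≡ 4 (mod 5).
    Then x = 1 + 104·4 = 417, valid modulo lcm(104, 5) = 520: x ≡ 417 (mod 520).
Verify: 417 mod 13 = 1 ✓, 417 mod 8 = 1 ✓, 417 mod 5 = 2 ✓.

x ≡ 417 (mod 520).


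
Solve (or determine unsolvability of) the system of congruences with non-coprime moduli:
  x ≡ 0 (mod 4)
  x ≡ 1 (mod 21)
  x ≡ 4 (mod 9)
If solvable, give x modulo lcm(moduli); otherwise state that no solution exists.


Moduli 4, 21, 9 are not pairwise coprime, so CRT works modulo lcm(m_i) when all pairwise compatibility conditions hold.
Pairwise compatibility: gcd(m_i, m_j) must divide a_i - a_j for every pair.
Merge one congruence at a time:
  Start: x ≡ 0 (mod 4).
  Combine with x ≡ 1 (mod 21): gcd(4, 21) = 1; 1 - 0 = 1, which IS divisible by 1, so compatible.
    Write x = 0 + 4·t and substitute into x ≡ 1 (mod 21): 4·t ≡ 1 − 0 = 1 (mod 21).
    The inverse of 4 mod 21 is 16 (since 4·16 = 64 = 3·21 + 1), so t ≡ 16·1 = 16 ≡ 16 (mod 21).
    Then x = 0 + 4·16 = 64, valid modulo lcm(4, 21) = 84: x ≡ 64 (mod 84).
  Combine with x ≡ 4 (mod 9): gcd(84, 9) = 3; 4 - 64 = -60, which IS divisible by 3, so compatible.
    Write x = 64 + 84·t and substitute into x ≡ 4 (mod 9): 84·t ≡ 4 − 64 = -60 (mod 9).
    Divide the congruence (and modulus) by g = 3: 28·t ≡ -20 (mod 3).
    Reduce coefficients mod 3: 1·t ≡ 1 (mod 3).
    So t ≡ 1 (mod 3).
    Then x = 64 + 84·1 = 148, valid modulo lcm(84, 9) = 252: x ≡ 148 (mod 252).
Verify: 148 mod 4 = 0, 148 mod 21 = 1, 148 mod 9 = 4.

x ≡ 148 (mod 252).


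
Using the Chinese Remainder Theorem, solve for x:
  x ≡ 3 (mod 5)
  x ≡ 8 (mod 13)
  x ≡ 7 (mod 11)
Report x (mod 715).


Moduli 5, 13, 11 are pairwise coprime; by CRT there is a unique solution modulo M = 5 · 13 · 11 = 715.
Solve pairwise, accumulating the modulus:
  Start with x ≡ 3 (mod 5).
  Combine with x ≡ 8 (mod 13): since gcd(5, 13) = 1, we get a unique residue mod 65.
    Write x = 3 + 5·t and substitute into x ≡ 8 (mod 13): 5·t ≡ 8 − 3 = 5 (mod 13).
    The inverse of 5 mod 13 is 8 (since 5·8 = 40 = 3·13 + 1), so t ≡ 8·5 = 40 ≡ 1 (mod 13).
    Then x = 3 + 5·1 = 8, valid modulo lcm(5, 13) = 65: x ≡ 8 (mod 65).
  Combine with x ≡ 7 (mod 11): since gcd(65, 11) = 1, we get a unique residue mod 715.
    Write x = 8 + 65·t and substitute into x ≡ 7 (mod 11): 65·t ≡ 7 − 8 = -1 (mod 11).
    Reduce coefficients mod 11: 10·t ≡ 10 (mod 11).
    The inverse of 10 mod 11 is 10 (since 10·10 = 100 = 9·11 + 1), so t ≡ 10·10 = 100 ≡ 1 (mod 11).
    Then x = 8 + 65·1 = 73, valid modulo lcm(65, 11) = 715: x ≡ 73 (mod 715).
Verify: 73 mod 5 = 3 ✓, 73 mod 13 = 8 ✓, 73 mod 11 = 7 ✓.

x ≡ 73 (mod 715).


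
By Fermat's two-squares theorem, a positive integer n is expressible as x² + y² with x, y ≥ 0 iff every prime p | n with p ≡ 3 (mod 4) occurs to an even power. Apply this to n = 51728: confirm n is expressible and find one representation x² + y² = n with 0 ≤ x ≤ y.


Step 1: Factor n = 51728 = 2^4 · 53 · 61.
Step 2: Check the mod-4 condition on each prime factor: 2 = 2 (special); 53 ≡ 1 (mod 4), exponent 1; 61 ≡ 1 (mod 4), exponent 1.
All primes ≡ 3 (mod 4) appear to even exponent (or don't appear), so by the two-squares theorem n IS expressible as a sum of two squares.
Step 3: Build a representation. Group n = k² · m with k = 4 and m = 53 · 61 = 3233 (a product of primes ≡ 1 (mod 4)); a representation of m scales to one of n via (k·x)² + (k·y)² = k²(x² + y²). Each prime p ≡ 1 (mod 4) is itself a sum of two squares; find a² by testing p − a² for a perfect square:
  53: 53 − 1² = 52, 53 − 2² = 49 = 7² ⇒ 53 = 2² + 7².
  61: 61 − 1² = 60, 61 − 2² = 57, 61 − 3² = 52, 61 − 4² = 45, 61 − 5² = 36 = 6² ⇒ 61 = 5² + 6².
  Combine using the Brahmagupta–Fibonacci identity (a² + b²)(c² + d²) = (ac − bd)² + (ad + bc)² = (ac + bd)² + (ad − bc)²:
  53 · 61 = 3233: from (2² + 7²)(5² + 6²), take (2·5 − 7·6, 2·6 + 7·5) = (10 − 42, 12 + 35) = (-32, 47); dropping signs (only squares matter) gives (32, 47); check 32² + 47² = 1024 + 2209 = 3233 ✓.
  Scale by k = 4: (4·32, 4·47) = (128, 188).
Step 4: Order so x ≤ y and verify: 128² + 188² = 16384 + 35344 = 51728 = n. ✓

n = 51728 = 128² + 188² (one valid representation with x ≤ y).


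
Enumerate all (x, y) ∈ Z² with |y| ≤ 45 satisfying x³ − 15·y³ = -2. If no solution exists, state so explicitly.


The equation is x³ - 15y³ = -2. For fixed y, x³ = 15·y³ − 2, so a solution requires the RHS to be a perfect cube.
Strategy: iterate y from -45 to 45, compute RHS = 15·y³ − 2, and check whether it is a (positive or negative) perfect cube.
Check small values of y:
  y = 0: RHS = -2 is not a perfect cube.
  y = 1: RHS = 13 is not a perfect cube.
  y = -1: RHS = -17 is not a perfect cube.
  y = 2: RHS = 118 is not a perfect cube.
  y = -2: RHS = -122 is not a perfect cube.
  y = 3: RHS = 403 is not a perfect cube.
  y = -3: RHS = -407 is not a perfect cube.
Continuing the search up to |y| = 45 finds no solutions either.
No (x, y) in the scanned range satisfies the equation.

No integer solutions with |y| ≤ 45.


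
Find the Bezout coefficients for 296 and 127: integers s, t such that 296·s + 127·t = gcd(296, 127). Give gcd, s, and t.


Euclidean algorithm on (296, 127) — divide until remainder is 0:
  296 = 2 · 127 + 42
  127 = 3 · 42 + 1
  42 = 42 · 1 + 0
gcd(296, 127) = 1.
Track Bezout coefficients alongside the remainders: start with r₀ = 296 = a·1 + b·0 (s = 1, t = 0) and r₁ = 127 = a·0 + b·1 (s = 0, t = 1); each new remainder r_{k+1} = r_{k-1} − q_k·r_k inherits s_{k+1} = s_{k-1} − q_k·s_k, t_{k+1} = t_{k-1} − q_k·t_k, so r_k = a·s_k + b·t_k at every step:
  q = 2: r = 42, s = 1 − 2·0 = 1, t = 0 − 2·1 = -2  (check: 296·1 + 127·(-2) = 42)
  q = 3: r = 1, s = 0 − 3·1 = -3, t = 1 − 3·(-2) = 7  (check: 296·(-3) + 127·7 = 1)
The row with r = 1 (the gcd) gives the Bezout coefficients s = -3, t = 7.
Result: 296 · (-3) + 127 · (7) = 1.

gcd(296, 127) = 1; s = -3, t = 7 (check: 296·(-3) + 127·7 = 1).


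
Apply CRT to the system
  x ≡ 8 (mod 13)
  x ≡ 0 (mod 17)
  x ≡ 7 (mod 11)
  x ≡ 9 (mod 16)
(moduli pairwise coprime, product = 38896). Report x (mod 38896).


Product of moduli M = 13 · 17 · 11 · 16 = 38896.
Merge one congruence at a time:
  Start: x ≡ 8 (mod 13).
  Combine with x ≡ 0 (mod 17); new modulus lcm = 221.
    Write x = 8 + 13·t and substitute into x ≡ 0 (mod 17): 13·t ≡ 0 − 8 = -8 (mod 17).
    Reduce coefficients mod 17: 13·t ≡ 9 (mod 17).
    The inverse of 13 mod 17 is 4 (since 13·4 = 52 = 3·17 + 1), so t ≡ 4·9 = 36 ≡ 2 (mod 17).
    Then x = 8 + 13·2 = 34, valid modulo lcm(13, 17) = 221: x ≡ 34 (mod 221).
  Combine with x ≡ 7 (mod 11); new modulus lcm = 2431.
    Write x = 34 + 221·t and substitute into x ≡ 7 (mod 11): 221·t ≡ 7 − 34 = -27 (mod 11).
    Reduce coefficients mod 11: 1·t ≡ 6 (mod 11).
    So t ≡ 6 (mod 11).
    Then x = 34 + 221·6 = 1360, valid modulo lcm(221, 11) = 2431: x ≡ 1360 (mod 2431).
  Combine with x ≡ 9 (mod 16); new modulus lcm = 38896.
    Write x = 1360 + 2431·t and substitute into x ≡ 9 (mod 16): 2431·t ≡ 9 − 1360 = -1351 (mod 16).
    Reduce coefficients mod 16: 15·t ≡ 9 (mod 16).
    The inverse of 15 mod 16 is 15 (since 15·15 = 225 = 14·16 + 1), so t ≡ 15·9 = 135 ≡ 7 (mod 16).
    Then x = 1360 + 2431·7 = 18377, valid modulo lcm(2431, 16) = 38896: x ≡ 18377 (mod 38896).
Verify against each original: 18377 mod 13 = 8, 18377 mod 17 = 0, 18377 mod 11 = 7, 18377 mod 16 = 9.

x ≡ 18377 (mod 38896).


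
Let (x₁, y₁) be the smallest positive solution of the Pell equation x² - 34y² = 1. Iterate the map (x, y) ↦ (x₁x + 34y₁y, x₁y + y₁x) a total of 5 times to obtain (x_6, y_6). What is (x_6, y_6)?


Step 1: Find the fundamental solution (x₁, y₁) of x² - 34y² = 1.
  Expand √34 as a continued fraction. a₀ = ⌊√34⌋ = 5; iterate m_{k+1} = d_k·a_k − m_k, d_{k+1} = (34 − m_{k+1}²)/d_k, a_{k+1} = ⌊(a₀ + m_{k+1})/d_{k+1}⌋ (starting m₀ = 0, d₀ = 1), with convergents p_k = a_k·p_{k-1} + p_{k-2}, q_k = a_k·q_{k-1} + q_{k-2} (p₋₁ = 1, q₋₁ = 0):
  k = 0: a₀ = 5; p₀/q₀ = 5/1; p₀² − 34·q₀² = 25 − 34 = -9.
  k = 1: m = 5, d = 9, a = ⌊(5 + 5)/9⌋ = 1; p/q = (1·5 + 1)/(1·1 + 0) = 6/1; p² − 34·q² = 36 − 34 = 2.
  k = 2: m = 4, d = 2, a = ⌊(5 + 4)/2⌋ = 4; p/q = (4·6 + 5)/(4·1 + 1) = 29/5; p² − 34·q² = 841 − 850 = -9.
  k = 3: m = 4, d = 9, a = ⌊(5 + 4)/9⌋ = 1; p/q = (1·29 + 6)/(1·5 + 1) = 35/6; p² − 34·q² = 1225 − 1224 = 1.
  The first convergent with p² − 34·q² = 1 gives the fundamental solution (x₁, y₁) = (35, 6).
Step 2: Apply the recurrence (x_{n+1}, y_{n+1}) = (x₁x_n + 34y₁y_n, x₁y_n + y₁x_n) repeatedly.
  From (x_1, y_1) = (35, 6): x_2 = 35·35 + 34·6·6 = 2449; y_2 = 35·6 + 6·35 = 420.
  From (x_2, y_2) = (2449, 420): x_3 = 35·2449 + 34·6·420 = 171395; y_3 = 35·420 + 6·2449 = 29394.
  From (x_3, y_3) = (171395, 29394): x_4 = 35·171395 + 34·6·29394 = 11995201; y_4 = 35·29394 + 6·171395 = 2057160.
  From (x_4, y_4) = (11995201, 2057160): x_5 = 35·11995201 + 34·6·2057160 = 839492675; y_5 = 35·2057160 + 6·11995201 = 143971806.
  From (x_5, y_5) = (839492675, 143971806): x_6 = 35·839492675 + 34·6·143971806 = 58752492049; y_6 = 35·143971806 + 6·839492675 = 10075969260.
Step 3: Verify x_6² - 34·y_6² = 3451855321967808218401 - 3451855321967808218400 = 1 (should be 1). ✓

(x_1, y_1) = (35, 6); (x_6, y_6) = (58752492049, 10075969260).


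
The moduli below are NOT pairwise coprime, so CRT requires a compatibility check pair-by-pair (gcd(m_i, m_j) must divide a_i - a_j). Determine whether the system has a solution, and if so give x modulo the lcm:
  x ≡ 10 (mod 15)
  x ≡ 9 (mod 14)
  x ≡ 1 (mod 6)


Moduli 15, 14, 6 are not pairwise coprime, so CRT works modulo lcm(m_i) when all pairwise compatibility conditions hold.
Pairwise compatibility: gcd(m_i, m_j) must divide a_i - a_j for every pair.
Merge one congruence at a time:
  Start: x ≡ 10 (mod 15).
  Combine with x ≡ 9 (mod 14): gcd(15, 14) = 1; 9 - 10 = -1, which IS divisible by 1, so compatible.
    Write x = 10 + 15·t and substitute into x ≡ 9 (mod 14): 15·t ≡ 9 − 10 = -1 (mod 14).
    Reduce coefficients mod 14: 1·t ≡ 13 (mod 14).
    So t ≡ 13 (mod 14).
    Then x = 10 + 15·13 = 205, valid modulo lcm(15, 14) = 210: x ≡ 205 (mod 210).
  Combine with x ≡ 1 (mod 6): gcd(210, 6) = 6; 1 - 205 = -204, which IS divisible by 6, so compatible.
    Write x = 205 + 210·t and substitute into x ≡ 1 (mod 6): 210·t ≡ 1 − 205 = -204 (mod 6).
    Divide the congruence (and modulus) by g = 6: 35·t ≡ -34 (mod 1).
    Modulo 1 every t works; take t = 0.
    Then x = 205 + 210·0 = 205, valid modulo lcm(210, 6) = 210: x ≡ 205 (mod 210).
Verify: 205 mod 15 = 10, 205 mod 14 = 9, 205 mod 6 = 1.

x ≡ 205 (mod 210).


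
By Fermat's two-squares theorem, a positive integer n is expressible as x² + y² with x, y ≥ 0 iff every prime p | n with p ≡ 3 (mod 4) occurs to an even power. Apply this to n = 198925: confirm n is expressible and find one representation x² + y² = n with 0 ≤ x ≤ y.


Step 1: Factor n = 198925 = 5^2 · 73 · 109.
Step 2: Check the mod-4 condition on each prime factor: 5 ≡ 1 (mod 4), exponent 2; 73 ≡ 1 (mod 4), exponent 1; 109 ≡ 1 (mod 4), exponent 1.
All primes ≡ 3 (mod 4) appear to even exponent (or don't appear), so by the two-squares theorem n IS expressible as a sum of two squares.
Step 3: Build a representation. Group n = k² · m with k = 5 and m = 73 · 109 = 7957 (a product of primes ≡ 1 (mod 4)); a representation of m scales to one of n via (k·x)² + (k·y)² = k²(x² + y²). Each prime p ≡ 1 (mod 4) is itself a sum of two squares; find a² by testing p − a² for a perfect square:
  73: 73 − 1² = 72, 73 − 2² = 69, 73 − 3² = 64 = 8² ⇒ 73 = 3² + 8².
  109: 109 − 1² = 108, 109 − 2² = 105, 109 − 3² = 100 = 10² ⇒ 109 = 3² + 10².
  Combine using the Brahmagupta–Fibonacci identity (a² + b²)(c² + d²) = (ac − bd)² + (ad + bc)² = (ac + bd)² + (ad − bc)²:
  73 · 109 = 7957: from (3² + 8²)(3² + 10²), take (3·3 − 8·10, 3·10 + 8·3) = (9 − 80, 30 + 24) = (-71, 54); dropping signs (only squares matter) gives (71, 54); check 71² + 54² = 5041 + 2916 = 7957 ✓.
  Scale by k = 5: (5·71, 5·54) = (355, 270).
Step 4: Order so x ≤ y and verify: 270² + 355² = 72900 + 126025 = 198925 = n. ✓

n = 198925 = 270² + 355² (one valid representation with x ≤ y).


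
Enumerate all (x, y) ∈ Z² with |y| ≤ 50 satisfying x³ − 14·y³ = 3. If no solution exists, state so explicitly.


The equation is x³ - 14y³ = 3. For fixed y, x³ = 14·y³ + 3, so a solution requires the RHS to be a perfect cube.
Strategy: iterate y from -50 to 50, compute RHS = 14·y³ + 3, and check whether it is a (positive or negative) perfect cube.
Check small values of y:
  y = 0: RHS = 3 is not a perfect cube.
  y = 1: RHS = 17 is not a perfect cube.
  y = -1: RHS = -11 is not a perfect cube.
  y = 2: RHS = 115 is not a perfect cube.
  y = -2: RHS = -109 is not a perfect cube.
  y = 3: RHS = 381 is not a perfect cube.
  y = -3: RHS = -375 is not a perfect cube.
Continuing the search up to |y| = 50 finds no solutions either.
No (x, y) in the scanned range satisfies the equation.

No integer solutions with |y| ≤ 50.


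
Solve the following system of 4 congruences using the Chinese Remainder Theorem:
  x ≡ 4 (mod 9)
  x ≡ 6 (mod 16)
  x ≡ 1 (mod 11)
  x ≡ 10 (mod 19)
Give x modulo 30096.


Product of moduli M = 9 · 16 · 11 · 19 = 30096.
Merge one congruence at a time:
  Start: x ≡ 4 (mod 9).
  Combine with x ≡ 6 (mod 16); new modulus lcm = 144.
    Write x = 4 + 9·t and substitute into x ≡ 6 (mod 16): 9·t ≡ 6 − 4 = 2 (mod 16).
    The inverse of 9 mod 16 is 9 (since 9·9 = 81 = 5·16 + 1), so t ≡ 9·2 = 18 ≡ 2 (mod 16).
    Then x = 4 + 9·2 = 22, valid modulo lcm(9, 16) = 144: x ≡ 22 (mod 144).
  Combine with x ≡ 1 (mod 11); new modulus lcm = 1584.
    Write x = 22 + 144·t and substitute into x ≡ 1 (mod 11): 144·t ≡ 1 − 22 = -21 (mod 11).
    Reduce coefficients mod 11: 1·t ≡ 1 (mod 11).
    So t ≡ 1 (mod 11).
    Then x = 22 + 144·1 = 166, valid modulo lcm(144, 11) = 1584: x ≡ 166 (mod 1584).
  Combine with x ≡ 10 (mod 19); new modulus lcm = 30096.
    Write x = 166 + 1584·t and substitute into x ≡ 10 (mod 19): 1584·t ≡ 10 − 166 = -156 (mod 19).
    Reduce coefficients mod 19: 7·t ≡ 15 (mod 19).
    The inverse of 7 mod 19 is 11 (since 7·11 = 77 = 4·19 + 1), so t ≡ 11·15 = 165 ≡ 13 (mod 19).
    Then x = 166 + 1584·13 = 20758, valid modulo lcm(1584, 19) = 30096: x ≡ 20758 (mod 30096).
Verify against each original: 20758 mod 9 = 4, 20758 mod 16 = 6, 20758 mod 11 = 1, 20758 mod 19 = 10.

x ≡ 20758 (mod 30096).


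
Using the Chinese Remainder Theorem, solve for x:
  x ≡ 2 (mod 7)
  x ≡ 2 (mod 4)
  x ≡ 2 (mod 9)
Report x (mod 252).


Moduli 7, 4, 9 are pairwise coprime; by CRT there is a unique solution modulo M = 7 · 4 · 9 = 252.
Solve pairwise, accumulating the modulus:
  Start with x ≡ 2 (mod 7).
  Combine with x ≡ 2 (mod 4): since gcd(7, 4) = 1, we get a unique residue mod 28.
    Write x = 2 + 7·t and substitute into x ≡ 2 (mod 4): 7·t ≡ 2 − 2 = 0 (mod 4).
    Reduce coefficients mod 4: 3·t ≡ 0 (mod 4).
    The inverse of 3 mod 4 is 3 (since 3·3 = 9 = 2·4 + 1), so t ≡ 3·0 = 0 ≡ 0 (mod 4).
    Then x = 2 + 7·0 = 2, valid modulo lcm(7, 4) = 28: x ≡ 2 (mod 28).
  Combine with x ≡ 2 (mod 9): since gcd(28, 9) = 1, we get a unique residue mod 252.
    Write x = 2 + 28·t and substitute into x ≡ 2 (mod 9): 28·t ≡ 2 − 2 = 0 (mod 9).
    Reduce coefficients mod 9: 1·t ≡ 0 (mod 9).
    So t ≡ 0 (mod 9).
    Then x = 2 + 28·0 = 2, valid modulo lcm(28, 9) = 252: x ≡ 2 (mod 252).
Verify: 2 mod 7 = 2 ✓, 2 mod 4 = 2 ✓, 2 mod 9 = 2 ✓.

x ≡ 2 (mod 252).


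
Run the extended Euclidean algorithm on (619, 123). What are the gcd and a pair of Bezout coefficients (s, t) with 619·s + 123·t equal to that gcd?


Euclidean algorithm on (619, 123) — divide until remainder is 0:
  619 = 5 · 123 + 4
  123 = 30 · 4 + 3
  4 = 1 · 3 + 1
  3 = 3 · 1 + 0
gcd(619, 123) = 1.
Track Bezout coefficients alongside the remainders: start with r₀ = 619 = a·1 + b·0 (s = 1, t = 0) and r₁ = 123 = a·0 + b·1 (s = 0, t = 1); each new remainder r_{k+1} = r_{k-1} − q_k·r_k inherits s_{k+1} = s_{k-1} − q_k·s_k, t_{k+1} = t_{k-1} − q_k·t_k, so r_k = a·s_k + b·t_k at every step:
  q = 5: r = 4, s = 1 − 5·0 = 1, t = 0 − 5·1 = -5  (check: 619·1 + 123·(-5) = 4)
  q = 30: r = 3, s = 0 − 30·1 = -30, t = 1 − 30·(-5) = 151  (check: 619·(-30) + 123·151 = 3)
  q = 1: r = 1, s = 1 − 1·(-30) = 31, t = -5 − 1·151 = -156  (check: 619·31 + 123·(-156) = 1)
The row with r = 1 (the gcd) gives the Bezout coefficients s = 31, t = -156.
Result: 619 · (31) + 123 · (-156) = 1.

gcd(619, 123) = 1; s = 31, t = -156 (check: 619·31 + 123·(-156) = 1).


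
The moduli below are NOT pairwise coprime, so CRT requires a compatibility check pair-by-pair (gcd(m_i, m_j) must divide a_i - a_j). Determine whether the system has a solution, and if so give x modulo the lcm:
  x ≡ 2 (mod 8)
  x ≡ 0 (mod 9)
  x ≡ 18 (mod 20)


Moduli 8, 9, 20 are not pairwise coprime, so CRT works modulo lcm(m_i) when all pairwise compatibility conditions hold.
Pairwise compatibility: gcd(m_i, m_j) must divide a_i - a_j for every pair.
Merge one congruence at a time:
  Start: x ≡ 2 (mod 8).
  Combine with x ≡ 0 (mod 9): gcd(8, 9) = 1; 0 - 2 = -2, which IS divisible by 1, so compatible.
    Write x = 2 + 8·t and substitute into x ≡ 0 (mod 9): 8·t ≡ 0 − 2 = -2 (mod 9).
    Reduce coefficients mod 9: 8·t ≡ 7 (mod 9).
    The inverse of 8 mod 9 is 8 (since 8·8 = 64 = 7·9 + 1), so t ≡ 8·7 = 56 ≡ 2 (mod 9).
    Then x = 2 + 8·2 = 18, valid modulo lcm(8, 9) = 72: x ≡ 18 (mod 72).
  Combine with x ≡ 18 (mod 20): gcd(72, 20) = 4; 18 - 18 = 0, which IS divisible by 4, so compatible.
    Write x = 18 + 72·t and substitute into x ≡ 18 (mod 20): 72·t ≡ 18 − 18 = 0 (mod 20).
    Divide the congruence (and modulus) by g = 4: 18·t ≡ 0 (mod 5).
    Reduce coefficients mod 5: 3·t ≡ 0 (mod 5).
    The inverse of 3 mod 5 is 2 (since 3·2 = 6 = 1·5 + 1), so t ≡ 2·0 = 0 ≡ 0 (mod 5).
    Then x = 18 + 72·0 = 18, valid modulo lcm(72, 20) = 360: x ≡ 18 (mod 360).
Verify: 18 mod 8 = 2, 18 mod 9 = 0, 18 mod 20 = 18.

x ≡ 18 (mod 360).


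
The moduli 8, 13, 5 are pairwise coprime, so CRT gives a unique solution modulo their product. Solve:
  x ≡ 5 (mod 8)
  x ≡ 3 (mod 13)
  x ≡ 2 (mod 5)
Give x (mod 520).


Moduli 8, 13, 5 are pairwise coprime; by CRT there is a unique solution modulo M = 8 · 13 · 5 = 520.
Solve pairwise, accumulating the modulus:
  Start with x ≡ 5 (mod 8).
  Combine with x ≡ 3 (mod 13): since gcd(8, 13) = 1, we get a unique residue mod 104.
    Write x = 5 + 8·t and substitute into x ≡ 3 (mod 13): 8·t ≡ 3 − 5 = -2 (mod 13).
    Reduce coefficients mod 13: 8·t ≡ 11 (mod 13).
    The inverse of 8 mod 13 is 5 (since 8·5 = 40 = 3·13 + 1), so t ≡ 5·11 = 55 ≡ 3 (mod 13).
    Then x = 5 + 8·3 = 29, valid modulo lcm(8, 13) = 104: x ≡ 29 (mod 104).
  Combine with x ≡ 2 (mod 5): since gcd(104, 5) = 1, we get a unique residue mod 520.
    Write x = 29 + 104·t and substitute into x ≡ 2 (mod 5): 104·t ≡ 2 − 29 = -27 (mod 5).
    Reduce coefficients mod 5: 4·t ≡ 3 (mod 5).
    The inverse of 4 mod 5 is 4 (since 4·4 = 16 = 3·5 + 1), so t ≡ 4·3 = 12 ≡ 2 (mod 5).
    Then x = 29 + 104·2 = 237, valid modulo lcm(104, 5) = 520: x ≡ 237 (mod 520).
Verify: 237 mod 8 = 5 ✓, 237 mod 13 = 3 ✓, 237 mod 5 = 2 ✓.

x ≡ 237 (mod 520).


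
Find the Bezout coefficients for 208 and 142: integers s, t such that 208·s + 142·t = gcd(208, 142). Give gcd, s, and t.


Euclidean algorithm on (208, 142) — divide until remainder is 0:
  208 = 1 · 142 + 66
  142 = 2 · 66 + 10
  66 = 6 · 10 + 6
  10 = 1 · 6 + 4
  6 = 1 · 4 + 2
  4 = 2 · 2 + 0
gcd(208, 142) = 2.
Track Bezout coefficients alongside the remainders: start with r₀ = 208 = a·1 + b·0 (s = 1, t = 0) and r₁ = 142 = a·0 + b·1 (s = 0, t = 1); each new remainder r_{k+1} = r_{k-1} − q_k·r_k inherits s_{k+1} = s_{k-1} − q_k·s_k, t_{k+1} = t_{k-1} − q_k·t_k, so r_k = a·s_k + b·t_k at every step:
  q = 1: r = 66, s = 1 − 1·0 = 1, t = 0 − 1·1 = -1  (check: 208·1 + 142·(-1) = 66)
  q = 2: r = 10, s = 0 − 2·1 = -2, t = 1 − 2·(-1) = 3  (check: 208·(-2) + 142·3 = 10)
  q = 6: r = 6, s = 1 − 6·(-2) = 13, t = -1 − 6·3 = -19  (check: 208·13 + 142·(-19) = 6)
  q = 1: r = 4, s = -2 − 1·13 = -15, t = 3 − 1·(-19) = 22  (check: 208·(-15) + 142·22 = 4)
  q = 1: r = 2, s = 13 − 1·(-15) = 28, t = -19 − 1·22 = -41  (check: 208·28 + 142·(-41) = 2)
The row with r = 2 (the gcd) gives the Bezout coefficients s = 28, t = -41.
Result: 208 · (28) + 142 · (-41) = 2.

gcd(208, 142) = 2; s = 28, t = -41 (check: 208·28 + 142·(-41) = 2).


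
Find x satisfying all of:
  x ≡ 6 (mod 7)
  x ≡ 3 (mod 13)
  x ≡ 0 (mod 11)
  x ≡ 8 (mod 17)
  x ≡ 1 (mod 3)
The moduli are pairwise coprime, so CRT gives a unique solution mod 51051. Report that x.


Product of moduli M = 7 · 13 · 11 · 17 · 3 = 51051.
Merge one congruence at a time:
  Start: x ≡ 6 (mod 7).
  Combine with x ≡ 3 (mod 13); new modulus lcm = 91.
    Write x = 6 + 7·t and substitute into x ≡ 3 (mod 13): 7·t ≡ 3 − 6 = -3 (mod 13).
    Reduce coefficients mod 13: 7·t ≡ 10 (mod 13).
    The inverse of 7 mod 13 is 2 (since 7·2 = 14 = 1·13 + 1), so t ≡ 2·10 = 20 ≡ 7 (mod 13).
    Then x = 6 + 7·7 = 55, valid modulo lcm(7, 13) = 91: x ≡ 55 (mod 91).
  Combine with x ≡ 0 (mod 11); new modulus lcm = 1001.
    Write x = 55 + 91·t and substitute into x ≡ 0 (mod 11): 91·t ≡ 0 − 55 = -55 (mod 11).
    Reduce coefficients mod 11: 3·t ≡ 0 (mod 11).
    The inverse of 3 mod 11 is 4 (since 3·4 = 12 = 1·11 + 1), so t ≡ 4·0 = 0 ≡ 0 (mod 11).
    Then x = 55 + 91·0 = 55, valid modulo lcm(91, 11) = 1001: x ≡ 55 (mod 1001).
  Combine with x ≡ 8 (mod 17); new modulus lcm = 17017.
    Write x = 55 + 1001·t and substitute into x ≡ 8 (mod 17): 1001·t ≡ 8 − 55 = -47 (mod 17).
    Reduce coefficients mod 17: 15·t ≡ 4 (mod 17).
    The inverse of 15 mod 17 is 8 (since 15·8 = 120 = 7·17 + 1), so t ≡ 8·4 = 32 ≡ 15 (mod 17).
    Then x = 55 + 1001·15 = 15070, valid modulo lcm(1001, 17) = 17017: x ≡ 15070 (mod 17017).
  Combine with x ≡ 1 (mod 3); new modulus lcm = 51051.
    Write x = 15070 + 17017·t and substitute into x ≡ 1 (mod 3): 17017·t ≡ 1 − 15070 = -15069 (mod 3).
    Reduce coefficients mod 3: 1·t ≡ 0 (mod 3).
    So t ≡ 0 (mod 3).
    Then x = 15070 + 17017·0 = 15070, valid modulo lcm(17017, 3) = 51051: x ≡ 15070 (mod 51051).
Verify against each original: 15070 mod 7 = 6, 15070 mod 13 = 3, 15070 mod 11 = 0, 15070 mod 17 = 8, 15070 mod 3 = 1.

x ≡ 15070 (mod 51051).


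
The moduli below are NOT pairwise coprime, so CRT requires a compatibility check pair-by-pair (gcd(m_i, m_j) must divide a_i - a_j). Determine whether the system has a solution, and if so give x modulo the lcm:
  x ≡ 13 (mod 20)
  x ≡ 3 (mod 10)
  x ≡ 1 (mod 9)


Moduli 20, 10, 9 are not pairwise coprime, so CRT works modulo lcm(m_i) when all pairwise compatibility conditions hold.
Pairwise compatibility: gcd(m_i, m_j) must divide a_i - a_j for every pair.
Merge one congruence at a time:
  Start: x ≡ 13 (mod 20).
  Combine with x ≡ 3 (mod 10): gcd(20, 10) = 10; 3 - 13 = -10, which IS divisible by 10, so compatible.
    Write x = 13 + 20·t and substitute into x ≡ 3 (mod 10): 20·t ≡ 3 − 13 = -10 (mod 10).
    Divide the congruence (and modulus) by g = 10: 2·t ≡ -1 (mod 1).
    Modulo 1 every t works; take t = 0.
    Then x = 13 + 20·0 = 13, valid modulo lcm(20, 10) = 20: x ≡ 13 (mod 20).
  Combine with x ≡ 1 (mod 9): gcd(20, 9) = 1; 1 - 13 = -12, which IS divisible by 1, so compatible.
    Write x = 13 + 20·t and substitute into x ≡ 1 (mod 9): 20·t ≡ 1 − 13 = -12 (mod 9).
    Reduce coefficients mod 9: 2·t ≡ 6 (mod 9).
    The inverse of 2 mod 9 is 5 (since 2·5 = 10 = 1·9 + 1), so t ≡ 5·6 = 30 ≡ 3 (mod 9).
    Then x = 13 + 20·3 = 73, valid modulo lcm(20, 9) = 180: x ≡ 73 (mod 180).
Verify: 73 mod 20 = 13, 73 mod 10 = 3, 73 mod 9 = 1.

x ≡ 73 (mod 180).


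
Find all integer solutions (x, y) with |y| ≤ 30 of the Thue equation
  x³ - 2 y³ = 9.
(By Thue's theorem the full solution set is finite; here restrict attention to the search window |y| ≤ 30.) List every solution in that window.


The equation is x³ - 2y³ = 9. For fixed y, x³ = 2·y³ + 9, so a solution requires the RHS to be a perfect cube.
Strategy: iterate y from -30 to 30, compute RHS = 2·y³ + 9, and check whether it is a (positive or negative) perfect cube.
Check small values of y:
  y = 0: RHS = 9 is not a perfect cube.
  y = 1: RHS = 11 is not a perfect cube.
  y = -1: RHS = 7 is not a perfect cube.
  y = 2: RHS = 25 is not a perfect cube.
  y = -2: RHS = -7 is not a perfect cube.
  y = 3: RHS = 63 is not a perfect cube.
  y = -3: RHS = -45 is not a perfect cube.
Continuing the search up to |y| = 30 finds no solutions either.
No (x, y) in the scanned range satisfies the equation.

No integer solutions with |y| ≤ 30.


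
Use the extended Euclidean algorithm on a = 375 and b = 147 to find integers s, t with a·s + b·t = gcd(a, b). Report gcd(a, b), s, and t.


Euclidean algorithm on (375, 147) — divide until remainder is 0:
  375 = 2 · 147 + 81
  147 = 1 · 81 + 66
  81 = 1 · 66 + 15
  66 = 4 · 15 + 6
  15 = 2 · 6 + 3
  6 = 2 · 3 + 0
gcd(375, 147) = 3.
Track Bezout coefficients alongside the remainders: start with r₀ = 375 = a·1 + b·0 (s = 1, t = 0) and r₁ = 147 = a·0 + b·1 (s = 0, t = 1); each new remainder r_{k+1} = r_{k-1} − q_k·r_k inherits s_{k+1} = s_{k-1} − q_k·s_k, t_{k+1} = t_{k-1} − q_k·t_k, so r_k = a·s_k + b·t_k at every step:
  q = 2: r = 81, s = 1 − 2·0 = 1, t = 0 − 2·1 = -2  (check: 375·1 + 147·(-2) = 81)
  q = 1: r = 66, s = 0 − 1·1 = -1, t = 1 − 1·(-2) = 3  (check: 375·(-1) + 147·3 = 66)
  q = 1: r = 15, s = 1 − 1·(-1) = 2, t = -2 − 1·3 = -5  (check: 375·2 + 147·(-5) = 15)
  q = 4: r = 6, s = -1 − 4·2 = -9, t = 3 − 4·(-5) = 23  (check: 375·(-9) + 147·23 = 6)
  q = 2: r = 3, s = 2 − 2·(-9) = 20, t = -5 − 2·23 = -51  (check: 375·20 + 147·(-51) = 3)
The row with r = 3 (the gcd) gives the Bezout coefficients s = 20, t = -51.
Result: 375 · (20) + 147 · (-51) = 3.

gcd(375, 147) = 3; s = 20, t = -51 (check: 375·20 + 147·(-51) = 3).


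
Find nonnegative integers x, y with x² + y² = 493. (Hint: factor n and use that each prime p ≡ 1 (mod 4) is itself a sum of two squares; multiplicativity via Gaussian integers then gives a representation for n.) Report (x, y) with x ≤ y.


Step 1: Factor n = 493 = 17 · 29.
Step 2: Check the mod-4 condition on each prime factor: 17 ≡ 1 (mod 4), exponent 1; 29 ≡ 1 (mod 4), exponent 1.
All primes ≡ 3 (mod 4) appear to even exponent (or don't appear), so by the two-squares theorem n IS expressible as a sum of two squares.
Step 3: Build a representation. Here n = 17 · 29 is a product of primes ≡ 1 (mod 4). Each prime p ≡ 1 (mod 4) is itself a sum of two squares; find a² by testing p − a² for a perfect square:
  17: 17 − 1² = 16 = 4² ⇒ 17 = 1² + 4².
  29: 29 − 1² = 28, 29 − 2² = 25 = 5² ⇒ 29 = 2² + 5².
  Combine using the Brahmagupta–Fibonacci identity (a² + b²)(c² + d²) = (ac − bd)² + (ad + bc)² = (ac + bd)² + (ad − bc)²:
  17 · 29 = 493: from (1² + 4²)(2² + 5²), take (1·2 − 4·5, 1·5 + 4·2) = (2 − 20, 5 + 8) = (-18, 13); dropping signs (only squares matter) gives (18, 13); check 18² + 13² = 324 + 169 = 493 ✓.
Step 4: Order so x ≤ y and verify: 13² + 18² = 169 + 324 = 493 = n. ✓

n = 493 = 13² + 18² (one valid representation with x ≤ y).


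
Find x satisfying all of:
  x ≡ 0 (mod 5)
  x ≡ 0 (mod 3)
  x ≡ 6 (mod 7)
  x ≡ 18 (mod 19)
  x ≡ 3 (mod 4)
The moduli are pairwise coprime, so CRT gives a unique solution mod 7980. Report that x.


Product of moduli M = 5 · 3 · 7 · 19 · 4 = 7980.
Merge one congruence at a time:
  Start: x ≡ 0 (mod 5).
  Combine with x ≡ 0 (mod 3); new modulus lcm = 15.
    Write x = 0 + 5·t and substitute into x ≡ 0 (mod 3): 5·t ≡ 0 − 0 = 0 (mod 3).
    Reduce coefficients mod 3: 2·t ≡ 0 (mod 3).
    The inverse of 2 mod 3 is 2 (since 2·2 = 4 = 1·3 + 1), so t ≡ 2·0 = 0 ≡ 0 (mod 3).
    Then x = 0 + 5·0 = 0, valid modulo lcm(5, 3) = 15: x ≡ 0 (mod 15).
  Combine with x ≡ 6 (mod 7); new modulus lcm = 105.
    Write x = 0 + 15·t and substitute into x ≡ 6 (mod 7): 15·t ≡ 6 − 0 = 6 (mod 7).
    Reduce coefficients mod 7: 1·t ≡ 6 (mod 7).
    So t ≡ 6 (mod 7).
    Then x = 0 + 15·6 = 90, valid modulo lcm(15, 7) = 105: x ≡ 90 (mod 105).
  Combine with x ≡ 18 (mod 19); new modulus lcm = 1995.
    Write x = 90 + 105·t and substitute into x ≡ 18 (mod 19): 105·t ≡ 18 − 90 = -72 (mod 19).
    Reduce coefficients mod 19: 10·t ≡ 4 (mod 19).
    The inverse of 10 mod 19 is 2 (since 10·2 = 20 = 1·19 + 1), so t ≡ 2·4 = 8 ≡ 8 (mod 19).
    Then x = 90 + 105·8 = 930, valid modulo lcm(105, 19) = 1995: x ≡ 930 (mod 1995).
  Combine with x ≡ 3 (mod 4); new modulus lcm = 7980.
    Write x = 930 + 1995·t and substitute into x ≡ 3 (mod 4): 1995·t ≡ 3 − 930 = -927 (mod 4).
    Reduce coefficients mod 4: 3·t ≡ 1 (mod 4).
    The inverse of 3 mod 4 is 3 (since 3·3 = 9 = 2·4 + 1), so t ≡ 3·1 = 3 ≡ 3 (mod 4).
    Then x = 930 + 1995·3 = 6915, valid modulo lcm(1995, 4) = 7980: x ≡ 6915 (mod 7980).
Verify against each original: 6915 mod 5 = 0, 6915 mod 3 = 0, 6915 mod 7 = 6, 6915 mod 19 = 18, 6915 mod 4 = 3.

x ≡ 6915 (mod 7980).


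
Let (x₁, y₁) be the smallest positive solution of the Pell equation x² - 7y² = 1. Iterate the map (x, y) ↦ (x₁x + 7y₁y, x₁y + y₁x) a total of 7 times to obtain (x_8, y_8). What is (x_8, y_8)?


Step 1: Find the fundamental solution (x₁, y₁) of x² - 7y² = 1.
  Expand √7 as a continued fraction. a₀ = ⌊√7⌋ = 2; iterate m_{k+1} = d_k·a_k − m_k, d_{k+1} = (7 − m_{k+1}²)/d_k, a_{k+1} = ⌊(a₀ + m_{k+1})/d_{k+1}⌋ (starting m₀ = 0, d₀ = 1), with convergents p_k = a_k·p_{k-1} + p_{k-2}, q_k = a_k·q_{k-1} + q_{k-2} (p₋₁ = 1, q₋₁ = 0):
  k = 0: a₀ = 2; p₀/q₀ = 2/1; p₀² − 7·q₀² = 4 − 7 = -3.
  k = 1: m = 2, d = 3, a = ⌊(2 + 2)/3⌋ = 1; p/q = (1·2 + 1)/(1·1 + 0) = 3/1; p² − 7·q² = 9 − 7 = 2.
  k = 2: m = 1, d = 2, a = ⌊(2 + 1)/2⌋ = 1; p/q = (1·3 + 2)/(1·1 + 1) = 5/2; p² − 7·q² = 25 − 28 = -3.
  k = 3: m = 1, d = 3, a = ⌊(2 + 1)/3⌋ = 1; p/q = (1·5 + 3)/(1·2 + 1) = 8/3; p² − 7·q² = 64 − 63 = 1.
  The first convergent with p² − 7·q² = 1 gives the fundamental solution (x₁, y₁) = (8, 3).
Step 2: Apply the recurrence (x_{n+1}, y_{n+1}) = (x₁x_n + 7y₁y_n, x₁y_n + y₁x_n) repeatedly.
  From (x_1, y_1) = (8, 3): x_2 = 8·8 + 7·3·3 = 127; y_2 = 8·3 + 3·8 = 48.
  From (x_2, y_2) = (127, 48): x_3 = 8·127 + 7·3·48 = 2024; y_3 = 8·48 + 3·127 = 765.
  From (x_3, y_3) = (2024, 765): x_4 = 8·2024 + 7·3·765 = 32257; y_4 = 8·765 + 3·2024 = 12192.
  From (x_4, y_4) = (32257, 12192): x_5 = 8·32257 + 7·3·12192 = 514088; y_5 = 8·12192 + 3·32257 = 194307.
  From (x_5, y_5) = (514088, 194307): x_6 = 8·514088 + 7·3·194307 = 8193151; y_6 = 8·194307 + 3·514088 = 3096720.
  From (x_6, y_6) = (8193151, 3096720): x_7 = 8·8193151 + 7·3·3096720 = 130576328; y_7 = 8·3096720 + 3·8193151 = 49353213.
  From (x_7, y_7) = (130576328, 49353213): x_8 = 8·130576328 + 7·3·49353213 = 2081028097; y_8 = 8·49353213 + 3·130576328 = 786554688.
Step 3: Verify x_8² - 7·y_8² = 4330677940503441409 - 4330677940503441408 = 1 (should be 1). ✓

(x_1, y_1) = (8, 3); (x_8, y_8) = (2081028097, 786554688).
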